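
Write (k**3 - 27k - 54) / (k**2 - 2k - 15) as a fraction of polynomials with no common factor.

Repeated division with remainder:
  k**3 - 27k - 54 = (k + 2)(k**2 - 2k - 15) + (-8k - 24)
  k**2 - 2k - 15 = (-(1/8)k + 5/8)(-8k - 24) + (0)
Last nonzero remainder: -8k - 24. Dividing through by -8 gives the monic gcd k + 3.
Cancel k + 3 from numerator and denominator to get the reduced form.

(k**2 - 3k - 18)/(k - 5)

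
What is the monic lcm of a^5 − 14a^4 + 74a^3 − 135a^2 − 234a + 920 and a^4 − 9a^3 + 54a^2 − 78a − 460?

a^7 − 20a^6 + 204a^5 − 1223a^4 + 3980a^3 − 3886a^2 − 16284a + 42320

Euclidean algorithm in ℚ[a]:
  a^5 − 14a^4 + 74a^3 − 135a^2 − 234a + 920 = (a − 5)(a^4 − 9a^3 + 54a^2 − 78a − 460) + (−25a^3 + 213a^2 − 164a − 1380)
  a^4 − 9a^3 + 54a^2 − 78a − 460 = (−(1/25)a + 12/625)(−25a^3 + 213a^2 − 164a − 1380) + ((27094/625)a^2 − (81282/625)a − 54188/125)
  −25a^3 + 213a^2 − 164a − 1380 = (−(15625/27094)a + 1875/589)((27094/625)a^2 − (81282/625)a − 54188/125) + (0)
Last nonzero remainder: (27094/625)a^2 − (81282/625)a − 54188/125. Dividing through by 27094/625 gives the monic gcd a^2 − 3a − 10.
Then lcm(f, g) = f·g / gcd(f, g); expanding and making the result monic gives the answer.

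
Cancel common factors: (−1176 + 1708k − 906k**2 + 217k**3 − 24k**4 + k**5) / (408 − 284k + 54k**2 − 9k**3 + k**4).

(−98 + 77k − 16k**2 + k**3)/(34 − k + k**2)

Apply the Euclidean algorithm:
  k**5 − 24k**4 + 217k**3 − 906k**2 + 1708k − 1176 = (k − 15)(k**4 − 9k**3 + 54k**2 − 284k + 408) + (28k**3 + 188k**2 − 2960k + 4944)
  k**4 − 9k**3 + 54k**2 − 284k + 408 = ((1/28)k − 55/98)(28k**3 + 188k**2 − 2960k + 4944) + ((12996/49)k**2 − (103968/49)k + 155952/49)
  28k**3 + 188k**2 − 2960k + 4944 = ((343/3249)k + 5047/3249)((12996/49)k**2 − (103968/49)k + 155952/49) + (0)
Last nonzero remainder: (12996/49)k**2 − (103968/49)k + 155952/49. Dividing through by 12996/49 gives the monic gcd k**2 − 8k + 12.
Cancel k**2 − 8k + 12 from numerator and denominator to get the reduced form.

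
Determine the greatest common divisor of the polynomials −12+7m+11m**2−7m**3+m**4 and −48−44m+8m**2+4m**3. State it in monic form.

−3−2m+m**2

Euclidean algorithm in ℚ[m]:
  m**4−7m**3+11m**2+7m−12 = ((1/4)m−9/4)(4m**3+8m**2−44m−48) + (40m**2−80m−120)
  4m**3+8m**2−44m−48 = ((1/10)m+2/5)(40m**2−80m−120) + (0)
Last nonzero remainder: 40m**2−80m−120. Dividing through by 40 gives the monic gcd m**2−2m−3.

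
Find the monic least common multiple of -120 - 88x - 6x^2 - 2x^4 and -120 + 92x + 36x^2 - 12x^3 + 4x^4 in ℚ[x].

Euclidean algorithm in ℚ[x]:
  -2x^4 - 6x^2 - 88x - 120 = (-1/2)(4x^4 - 12x^3 + 36x^2 + 92x - 120) + (-6x^3 + 12x^2 - 42x - 180)
  4x^4 - 12x^3 + 36x^2 + 92x - 120 = (-(2/3)x + 2/3)(-6x^3 + 12x^2 - 42x - 180) + (0)
Last nonzero remainder: -6x^3 + 12x^2 - 42x - 180. Dividing through by -6 gives the monic gcd x^3 - 2x^2 + 7x + 30.
Then lcm(f, g) = f·g / gcd(f, g); expanding and making the result monic gives the answer.

-60 + 16x + 41x^2 + 3x^3 - x^4 + x^5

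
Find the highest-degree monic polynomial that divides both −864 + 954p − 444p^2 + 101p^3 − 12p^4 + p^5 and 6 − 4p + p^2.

6 − 4p + p^2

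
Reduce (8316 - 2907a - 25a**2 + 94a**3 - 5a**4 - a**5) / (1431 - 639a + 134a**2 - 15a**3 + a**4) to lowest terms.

Repeated division with remainder:
  -a**5 - 5a**4 + 94a**3 - 25a**2 - 2907a + 8316 = (-a - 20)(a**4 - 15a**3 + 134a**2 - 639a + 1431) + (-72a**3 + 2016a**2 - 14256a + 36936)
  a**4 - 15a**3 + 134a**2 - 639a + 1431 = (-(1/72)a - 13/72)(-72a**3 + 2016a**2 - 14256a + 36936) + (300a**2 - 2700a + 8100)
  -72a**3 + 2016a**2 - 14256a + 36936 = (-(6/25)a + 114/25)(300a**2 - 2700a + 8100) + (0)
Last nonzero remainder: 300a**2 - 2700a + 8100. Dividing through by 300 gives the monic gcd a**2 - 9a + 27.
Cancel a**2 - 9a + 27 from numerator and denominator to get the reduced form.

(308 - 5a - 14a**2 - a**3)/(53 - 6a + a**2)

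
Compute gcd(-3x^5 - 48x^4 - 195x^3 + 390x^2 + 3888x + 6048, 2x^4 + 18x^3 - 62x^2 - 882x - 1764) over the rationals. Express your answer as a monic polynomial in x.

By polynomial division,
  -3x^5 - 48x^4 - 195x^3 + 390x^2 + 3888x + 6048 = (-(3/2)x - 21/2)(2x^4 + 18x^3 - 62x^2 - 882x - 1764) + (-99x^3 - 1584x^2 - 8019x - 12474)
  2x^4 + 18x^3 - 62x^2 - 882x - 1764 = (-(2/99)x + 14/99)(-99x^3 - 1584x^2 - 8019x - 12474) + (0)
Last nonzero remainder: -99x^3 - 1584x^2 - 8019x - 12474. Dividing through by -99 gives the monic gcd x^3 + 16x^2 + 81x + 126.

x^3 + 16x^2 + 81x + 126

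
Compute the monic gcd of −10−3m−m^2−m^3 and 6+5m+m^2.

2+m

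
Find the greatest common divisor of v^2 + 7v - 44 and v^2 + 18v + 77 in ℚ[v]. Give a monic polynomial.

v + 11

Repeated division with remainder:
  v^2 + 7v - 44 = (v^2 + 18v + 77) + (-11v - 121)
  v^2 + 18v + 77 = (-(1/11)v - 7/11)(-11v - 121) + (0)
Last nonzero remainder: -11v - 121. Dividing through by -11 gives the monic gcd v + 11.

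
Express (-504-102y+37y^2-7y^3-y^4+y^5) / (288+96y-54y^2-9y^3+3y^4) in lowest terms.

(42+5y+y^3)/(-24-6y+3y^2)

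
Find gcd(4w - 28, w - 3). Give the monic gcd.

1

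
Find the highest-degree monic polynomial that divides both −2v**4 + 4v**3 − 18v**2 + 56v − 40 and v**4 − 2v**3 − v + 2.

By polynomial division,
  −2v**4 + 4v**3 − 18v**2 + 56v − 40 = (−2)(v**4 − 2v**3 − v + 2) + (−18v**2 + 54v − 36)
  v**4 − 2v**3 − v + 2 = (−(1/18)v**2 − (1/18)v − 1/18)(−18v**2 + 54v − 36) + (0)
Last nonzero remainder: −18v**2 + 54v − 36. Dividing through by −18 gives the monic gcd v**2 − 3v + 2.

v**2 − 3v + 2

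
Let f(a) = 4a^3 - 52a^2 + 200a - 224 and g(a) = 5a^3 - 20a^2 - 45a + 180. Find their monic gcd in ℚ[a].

a - 4

By polynomial division,
  4a^3 - 52a^2 + 200a - 224 = (4/5)(5a^3 - 20a^2 - 45a + 180) + (-36a^2 + 236a - 368)
  5a^3 - 20a^2 - 45a + 180 = (-(5/36)a - 115/324)(-36a^2 + 236a - 368) + (-(1000/81)a + 4000/81)
  -36a^2 + 236a - 368 = ((729/250)a - 1863/250)(-(1000/81)a + 4000/81) + (0)
Last nonzero remainder: -(1000/81)a + 4000/81. Dividing through by -1000/81 gives the monic gcd a - 4.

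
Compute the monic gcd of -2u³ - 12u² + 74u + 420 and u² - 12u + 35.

Euclidean algorithm in ℚ[u]:
  -2u³ - 12u² + 74u + 420 = (-2u - 36)(u² - 12u + 35) + (-288u + 1680)
  u² - 12u + 35 = (-(1/288)u + 37/1728)(-288u + 1680) + (-35/36)
  -288u + 1680 = ((10368/35)u - 1728)(-35/36) + (0)
The last nonzero remainder is the constant -35/36, so the polynomials are coprime and gcd = 1.

1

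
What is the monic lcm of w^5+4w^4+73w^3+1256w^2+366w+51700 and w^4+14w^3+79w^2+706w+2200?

Euclidean algorithm in ℚ[w]:
  w^5+4w^4+73w^3+1256w^2+366w+51700 = (w−10)(w^4+14w^3+79w^2+706w+2200) + (134w^3+1340w^2+5226w+73700)
  w^4+14w^3+79w^2+706w+2200 = ((1/134)w+2/67)(134w^3+1340w^2+5226w+73700) + (0)
Last nonzero remainder: 134w^3+1340w^2+5226w+73700. Dividing through by 134 gives the monic gcd w^3+10w^2+39w+550.
Then lcm(f, g) = f·g / gcd(f, g); expanding and making the result monic gives the answer.

w^6+8w^5+89w^4+1548w^3+5390w^2+53164w+206800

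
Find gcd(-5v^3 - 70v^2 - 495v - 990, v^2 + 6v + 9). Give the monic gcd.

v + 3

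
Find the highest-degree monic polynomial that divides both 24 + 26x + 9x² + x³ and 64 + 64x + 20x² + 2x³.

By polynomial division,
  x³ + 9x² + 26x + 24 = (1/2)(2x³ + 20x² + 64x + 64) + (-x² - 6x - 8)
  2x³ + 20x² + 64x + 64 = (-2x - 8)(-x² - 6x - 8) + (0)
Last nonzero remainder: -x² - 6x - 8. Dividing through by -1 gives the monic gcd x² + 6x + 8.

8 + 6x + x²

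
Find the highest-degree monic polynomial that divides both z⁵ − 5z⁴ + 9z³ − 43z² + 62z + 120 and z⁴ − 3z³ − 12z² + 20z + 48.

z² − 7z + 12

Apply the Euclidean algorithm:
  z⁵ − 5z⁴ + 9z³ − 43z² + 62z + 120 = (z − 2)(z⁴ − 3z³ − 12z² + 20z + 48) + (15z³ − 87z² + 54z + 216)
  z⁴ − 3z³ − 12z² + 20z + 48 = ((1/15)z + 14/75)(15z³ − 87z² + 54z + 216) + ((16/25)z² − (112/25)z + 192/25)
  15z³ − 87z² + 54z + 216 = ((375/16)z + 225/8)((16/25)z² − (112/25)z + 192/25) + (0)
Last nonzero remainder: (16/25)z² − (112/25)z + 192/25. Dividing through by 16/25 gives the monic gcd z² − 7z + 12.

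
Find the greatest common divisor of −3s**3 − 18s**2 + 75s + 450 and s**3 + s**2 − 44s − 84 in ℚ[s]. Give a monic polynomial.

s + 6

Euclidean algorithm in ℚ[s]:
  −3s**3 − 18s**2 + 75s + 450 = (−3)(s**3 + s**2 − 44s − 84) + (−15s**2 − 57s + 198)
  s**3 + s**2 − 44s − 84 = (−(1/15)s + 14/75)(−15s**2 − 57s + 198) + (−(504/25)s − 3024/25)
  −15s**2 − 57s + 198 = ((125/168)s − 275/168)(−(504/25)s − 3024/25) + (0)
Last nonzero remainder: −(504/25)s − 3024/25. Dividing through by −504/25 gives the monic gcd s + 6.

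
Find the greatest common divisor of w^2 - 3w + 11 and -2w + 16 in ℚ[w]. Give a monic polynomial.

1

By polynomial division,
  w^2 - 3w + 11 = (-(1/2)w - 5/2)(-2w + 16) + (51)
  -2w + 16 = (-(2/51)w + 16/51)(51) + (0)
The last nonzero remainder is the constant 51, so the polynomials are coprime and gcd = 1.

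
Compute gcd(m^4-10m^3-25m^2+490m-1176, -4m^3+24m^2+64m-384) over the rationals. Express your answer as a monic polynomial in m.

m^2-10m+24

By polynomial division,
  m^4-10m^3-25m^2+490m-1176 = (-(1/4)m+1)(-4m^3+24m^2+64m-384) + (-33m^2+330m-792)
  -4m^3+24m^2+64m-384 = ((4/33)m+16/33)(-33m^2+330m-792) + (0)
Last nonzero remainder: -33m^2+330m-792. Dividing through by -33 gives the monic gcd m^2-10m+24.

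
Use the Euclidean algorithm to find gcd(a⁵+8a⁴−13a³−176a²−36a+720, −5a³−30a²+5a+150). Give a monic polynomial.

By polynomial division,
  a⁵+8a⁴−13a³−176a²−36a+720 = (−(1/5)a²−(2/5)a+24/5)(−5a³−30a²+5a+150) + (0)
Last nonzero remainder: −5a³−30a²+5a+150. Dividing through by −5 gives the monic gcd a³+6a²−a−30.

a³+6a²−a−30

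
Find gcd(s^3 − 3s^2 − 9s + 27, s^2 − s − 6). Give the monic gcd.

Apply the Euclidean algorithm:
  s^3 − 3s^2 − 9s + 27 = (s − 2)(s^2 − s − 6) + (−5s + 15)
  s^2 − s − 6 = (−(1/5)s − 2/5)(−5s + 15) + (0)
Last nonzero remainder: −5s + 15. Dividing through by −5 gives the monic gcd s − 3.

s − 3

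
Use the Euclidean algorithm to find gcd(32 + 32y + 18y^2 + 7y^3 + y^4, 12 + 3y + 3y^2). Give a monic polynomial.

Euclidean algorithm in ℚ[y]:
  y^4 + 7y^3 + 18y^2 + 32y + 32 = ((1/3)y^2 + 2y + 8/3)(3y^2 + 3y + 12) + (0)
Last nonzero remainder: 3y^2 + 3y + 12. Dividing through by 3 gives the monic gcd y^2 + y + 4.

4 + y + y^2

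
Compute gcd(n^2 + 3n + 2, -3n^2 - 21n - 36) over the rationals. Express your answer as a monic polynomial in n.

1

Repeated division with remainder:
  n^2 + 3n + 2 = (-1/3)(-3n^2 - 21n - 36) + (-4n - 10)
  -3n^2 - 21n - 36 = ((3/4)n + 27/8)(-4n - 10) + (-9/4)
  -4n - 10 = ((16/9)n + 40/9)(-9/4) + (0)
The last nonzero remainder is the constant -9/4, so the polynomials are coprime and gcd = 1.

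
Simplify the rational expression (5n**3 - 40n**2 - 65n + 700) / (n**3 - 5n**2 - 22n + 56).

Repeated division with remainder:
  5n**3 - 40n**2 - 65n + 700 = (5)(n**3 - 5n**2 - 22n + 56) + (-15n**2 + 45n + 420)
  n**3 - 5n**2 - 22n + 56 = (-(1/15)n + 2/15)(-15n**2 + 45n + 420) + (0)
Last nonzero remainder: -15n**2 + 45n + 420. Dividing through by -15 gives the monic gcd n**2 - 3n - 28.
Cancel n**2 - 3n - 28 from numerator and denominator to get the reduced form.

(5n - 25)/(n - 2)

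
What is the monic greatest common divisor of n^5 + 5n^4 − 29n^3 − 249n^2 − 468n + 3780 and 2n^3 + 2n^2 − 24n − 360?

n^3 + n^2 − 12n − 180

Apply the Euclidean algorithm:
  n^5 + 5n^4 − 29n^3 − 249n^2 − 468n + 3780 = ((1/2)n^2 + 2n − 21/2)(2n^3 + 2n^2 − 24n − 360) + (0)
Last nonzero remainder: 2n^3 + 2n^2 − 24n − 360. Dividing through by 2 gives the monic gcd n^3 + n^2 − 12n − 180.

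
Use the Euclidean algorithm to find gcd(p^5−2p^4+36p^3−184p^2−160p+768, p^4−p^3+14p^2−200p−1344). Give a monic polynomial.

p^2+2p+48

Repeated division with remainder:
  p^5−2p^4+36p^3−184p^2−160p+768 = (p−1)(p^4−p^3+14p^2−200p−1344) + (21p^3+30p^2+984p−576)
  p^4−p^3+14p^2−200p−1344 = ((1/21)p−17/147)(21p^3+30p^2+984p−576) + (−(1440/49)p^2−(2880/49)p−69120/49)
  21p^3+30p^2+984p−576 = (−(343/480)p+49/120)(−(1440/49)p^2−(2880/49)p−69120/49) + (0)
Last nonzero remainder: −(1440/49)p^2−(2880/49)p−69120/49. Dividing through by −1440/49 gives the monic gcd p^2+2p+48.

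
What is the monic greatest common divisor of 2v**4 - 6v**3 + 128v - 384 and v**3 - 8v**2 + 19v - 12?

v - 3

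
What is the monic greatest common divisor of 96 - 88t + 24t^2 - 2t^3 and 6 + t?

1

Euclidean algorithm in ℚ[t]:
  -2t^3 + 24t^2 - 88t + 96 = (-2t^2 + 36t - 304)(t + 6) + (1920)
  t + 6 = ((1/1920)t + 1/320)(1920) + (0)
The last nonzero remainder is the constant 1920, so the polynomials are coprime and gcd = 1.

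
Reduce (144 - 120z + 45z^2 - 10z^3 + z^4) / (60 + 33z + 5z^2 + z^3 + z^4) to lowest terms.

(12 - 7z + z^2)/(5 + 4z + z^2)

Euclidean algorithm in ℚ[z]:
  z^4 - 10z^3 + 45z^2 - 120z + 144 = (z^4 + z^3 + 5z^2 + 33z + 60) + (-11z^3 + 40z^2 - 153z + 84)
  z^4 + z^3 + 5z^2 + 33z + 60 = (-(1/11)z - 51/121)(-11z^3 + 40z^2 - 153z + 84) + ((962/121)z^2 - (2886/121)z + 11544/121)
  -11z^3 + 40z^2 - 153z + 84 = (-(1331/962)z + 847/962)((962/121)z^2 - (2886/121)z + 11544/121) + (0)
Last nonzero remainder: (962/121)z^2 - (2886/121)z + 11544/121. Dividing through by 962/121 gives the monic gcd z^2 - 3z + 12.
Cancel z^2 - 3z + 12 from numerator and denominator to get the reduced form.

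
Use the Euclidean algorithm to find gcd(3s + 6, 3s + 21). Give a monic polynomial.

Repeated division with remainder:
  3s + 6 = (3s + 21) + (−15)
  3s + 21 = (−(1/5)s − 7/5)(−15) + (0)
The last nonzero remainder is the constant −15, so the polynomials are coprime and gcd = 1.

1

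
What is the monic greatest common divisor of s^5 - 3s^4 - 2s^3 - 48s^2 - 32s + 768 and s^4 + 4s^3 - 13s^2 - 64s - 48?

s^2 - s - 12

Apply the Euclidean algorithm:
  s^5 - 3s^4 - 2s^3 - 48s^2 - 32s + 768 = (s - 7)(s^4 + 4s^3 - 13s^2 - 64s - 48) + (39s^3 - 75s^2 - 432s + 432)
  s^4 + 4s^3 - 13s^2 - 64s - 48 = ((1/39)s + 77/507)(39s^3 - 75s^2 - 432s + 432) + ((1600/169)s^2 - (1600/169)s - 19200/169)
  39s^3 - 75s^2 - 432s + 432 = ((6591/1600)s - 1521/400)((1600/169)s^2 - (1600/169)s - 19200/169) + (0)
Last nonzero remainder: (1600/169)s^2 - (1600/169)s - 19200/169. Dividing through by 1600/169 gives the monic gcd s^2 - s - 12.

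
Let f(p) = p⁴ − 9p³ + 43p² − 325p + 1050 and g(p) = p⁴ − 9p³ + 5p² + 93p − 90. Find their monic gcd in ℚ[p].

p² − 11p + 30

Apply the Euclidean algorithm:
  p⁴ − 9p³ + 43p² − 325p + 1050 = (p⁴ − 9p³ + 5p² + 93p − 90) + (38p² − 418p + 1140)
  p⁴ − 9p³ + 5p² + 93p − 90 = ((1/38)p² + (1/19)p − 3/38)(38p² − 418p + 1140) + (0)
Last nonzero remainder: 38p² − 418p + 1140. Dividing through by 38 gives the monic gcd p² − 11p + 30.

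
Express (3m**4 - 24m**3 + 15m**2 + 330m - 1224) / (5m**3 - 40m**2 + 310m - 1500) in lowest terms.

(3m**3 - 6m**2 - 21m + 204)/(5m**2 - 10m + 250)

Apply the Euclidean algorithm:
  3m**4 - 24m**3 + 15m**2 + 330m - 1224 = ((3/5)m)(5m**3 - 40m**2 + 310m - 1500) + (-171m**2 + 1230m - 1224)
  5m**3 - 40m**2 + 310m - 1500 = (-(5/171)m + 230/9747)(-171m**2 + 1230m - 1224) + ((796610/3249)m - 1593220/1083)
  -171m**2 + 1230m - 1224 = (-(555579/796610)m + 331398/398305)((796610/3249)m - 1593220/1083) + (0)
Last nonzero remainder: (796610/3249)m - 1593220/1083. Dividing through by 796610/3249 gives the monic gcd m - 6.
Cancel m - 6 from numerator and denominator to get the reduced form.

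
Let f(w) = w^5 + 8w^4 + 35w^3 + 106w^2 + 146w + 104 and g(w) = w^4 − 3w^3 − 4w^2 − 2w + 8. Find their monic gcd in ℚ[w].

Euclidean algorithm in ℚ[w]:
  w^5 + 8w^4 + 35w^3 + 106w^2 + 146w + 104 = (w + 11)(w^4 − 3w^3 − 4w^2 − 2w + 8) + (72w^3 + 152w^2 + 160w + 16)
  w^4 − 3w^3 − 4w^2 − 2w + 8 = ((1/72)w − 23/324)(72w^3 + 152w^2 + 160w + 16) + ((370/81)w^2 + (740/81)w + 740/81)
  72w^3 + 152w^2 + 160w + 16 = ((2916/185)w + 324/185)((370/81)w^2 + (740/81)w + 740/81) + (0)
Last nonzero remainder: (370/81)w^2 + (740/81)w + 740/81. Dividing through by 370/81 gives the monic gcd w^2 + 2w + 2.

w^2 + 2w + 2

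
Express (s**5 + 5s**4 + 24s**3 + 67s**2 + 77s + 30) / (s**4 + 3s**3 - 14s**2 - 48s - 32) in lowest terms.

(s**3 + 2s**2 + 16s + 15)/(s**2 - 16)

Euclidean algorithm in ℚ[s]:
  s**5 + 5s**4 + 24s**3 + 67s**2 + 77s + 30 = (s + 2)(s**4 + 3s**3 - 14s**2 - 48s - 32) + (32s**3 + 143s**2 + 205s + 94)
  s**4 + 3s**3 - 14s**2 - 48s - 32 = ((1/32)s - 47/1024)(32s**3 + 143s**2 + 205s + 94) + (-(14175/1024)s**2 - (42525/1024)s - 14175/512)
  32s**3 + 143s**2 + 205s + 94 = (-(32768/14175)s - 48128/14175)(-(14175/1024)s**2 - (42525/1024)s - 14175/512) + (0)
Last nonzero remainder: -(14175/1024)s**2 - (42525/1024)s - 14175/512. Dividing through by -14175/1024 gives the monic gcd s**2 + 3s + 2.
Cancel s**2 + 3s + 2 from numerator and denominator to get the reduced form.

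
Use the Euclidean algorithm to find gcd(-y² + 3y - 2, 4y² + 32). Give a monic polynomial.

1

By polynomial division,
  -y² + 3y - 2 = (-1/4)(4y² + 32) + (3y + 6)
  4y² + 32 = ((4/3)y - 8/3)(3y + 6) + (48)
  3y + 6 = ((1/16)y + 1/8)(48) + (0)
The last nonzero remainder is the constant 48, so the polynomials are coprime and gcd = 1.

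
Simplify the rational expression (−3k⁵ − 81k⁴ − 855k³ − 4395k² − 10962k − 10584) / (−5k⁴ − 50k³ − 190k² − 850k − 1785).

Apply the Euclidean algorithm:
  −3k⁵ − 81k⁴ − 855k³ − 4395k² − 10962k − 10584 = ((3/5)k + 51/5)(−5k⁴ − 50k³ − 190k² − 850k − 1785) + (−231k³ − 1947k² − 1221k + 7623)
  −5k⁴ − 50k³ − 190k² − 850k − 1785 = ((5/231)k + 5/147)(−231k³ − 1947k² − 1221k + 7623) + (−(4770/49)k² − (47700/49)k − 14310/7)
  −231k³ − 1947k² − 1221k + 7623 = ((3773/1590)k − 5929/1590)(−(4770/49)k² − (47700/49)k − 14310/7) + (0)
Last nonzero remainder: −(4770/49)k² − (47700/49)k − 14310/7. Dividing through by −4770/49 gives the monic gcd k² + 10k + 21.
Cancel k² + 10k + 21 from numerator and denominator to get the reduced form.

(3k³ + 51k² + 282k + 504)/(5k² + 85)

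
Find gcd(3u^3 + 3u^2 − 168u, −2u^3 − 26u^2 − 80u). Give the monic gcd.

u^2 + 8u

Apply the Euclidean algorithm:
  3u^3 + 3u^2 − 168u = (−3/2)(−2u^3 − 26u^2 − 80u) + (−36u^2 − 288u)
  −2u^3 − 26u^2 − 80u = ((1/18)u + 5/18)(−36u^2 − 288u) + (0)
Last nonzero remainder: −36u^2 − 288u. Dividing through by −36 gives the monic gcd u^2 + 8u.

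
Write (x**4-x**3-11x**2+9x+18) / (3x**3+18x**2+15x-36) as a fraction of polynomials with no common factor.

(x**3-4x**2+x+6)/(3x**2+9x-12)

Apply the Euclidean algorithm:
  x**4-x**3-11x**2+9x+18 = ((1/3)x-7/3)(3x**3+18x**2+15x-36) + (26x**2+56x-66)
  3x**3+18x**2+15x-36 = ((3/26)x+75/169)(26x**2+56x-66) + (-(378/169)x-1134/169)
  26x**2+56x-66 = (-(2197/189)x+1859/189)(-(378/169)x-1134/169) + (0)
Last nonzero remainder: -(378/169)x-1134/169. Dividing through by -378/169 gives the monic gcd x+3.
Cancel x+3 from numerator and denominator to get the reduced form.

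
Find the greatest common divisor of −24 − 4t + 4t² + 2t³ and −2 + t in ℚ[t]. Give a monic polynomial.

−2 + t

Apply the Euclidean algorithm:
  2t³ + 4t² − 4t − 24 = (2t² + 8t + 12)(t − 2) + (0)
The last nonzero remainder t − 2 is already monic.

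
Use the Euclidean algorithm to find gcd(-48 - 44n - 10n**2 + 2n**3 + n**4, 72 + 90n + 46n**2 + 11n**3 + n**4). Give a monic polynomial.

Apply the Euclidean algorithm:
  n**4 + 2n**3 - 10n**2 - 44n - 48 = (n**4 + 11n**3 + 46n**2 + 90n + 72) + (-9n**3 - 56n**2 - 134n - 120)
  n**4 + 11n**3 + 46n**2 + 90n + 72 = (-(1/9)n - 43/81)(-9n**3 - 56n**2 - 134n - 120) + ((112/81)n**2 + (448/81)n + 224/27)
  -9n**3 - 56n**2 - 134n - 120 = (-(729/112)n - 405/28)((112/81)n**2 + (448/81)n + 224/27) + (0)
Last nonzero remainder: (112/81)n**2 + (448/81)n + 224/27. Dividing through by 112/81 gives the monic gcd n**2 + 4n + 6.

6 + 4n + n**2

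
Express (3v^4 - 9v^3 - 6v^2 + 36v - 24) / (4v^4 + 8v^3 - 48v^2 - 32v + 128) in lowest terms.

Euclidean algorithm in ℚ[v]:
  3v^4 - 9v^3 - 6v^2 + 36v - 24 = (3/4)(4v^4 + 8v^3 - 48v^2 - 32v + 128) + (-15v^3 + 30v^2 + 60v - 120)
  4v^4 + 8v^3 - 48v^2 - 32v + 128 = (-(4/15)v - 16/15)(-15v^3 + 30v^2 + 60v - 120) + (0)
Last nonzero remainder: -15v^3 + 30v^2 + 60v - 120. Dividing through by -15 gives the monic gcd v^3 - 2v^2 - 4v + 8.
Cancel v^3 - 2v^2 - 4v + 8 from numerator and denominator to get the reduced form.

(3v - 3)/(4v + 16)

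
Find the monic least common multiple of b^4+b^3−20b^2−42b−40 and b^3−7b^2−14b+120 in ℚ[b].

b^5−5b^4−26b^3+78b^2+212b+240

Euclidean algorithm in ℚ[b]:
  b^4+b^3−20b^2−42b−40 = (b+8)(b^3−7b^2−14b+120) + (50b^2−50b−1000)
  b^3−7b^2−14b+120 = ((1/50)b−3/25)(50b^2−50b−1000) + (0)
Last nonzero remainder: 50b^2−50b−1000. Dividing through by 50 gives the monic gcd b^2−b−20.
Then lcm(f, g) = f·g / gcd(f, g); expanding and making the result monic gives the answer.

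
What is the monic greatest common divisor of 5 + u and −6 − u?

1

Apply the Euclidean algorithm:
  u + 5 = (−1)(−u − 6) + (−1)
  −u − 6 = (u + 6)(−1) + (0)
The last nonzero remainder is the constant −1, so the polynomials are coprime and gcd = 1.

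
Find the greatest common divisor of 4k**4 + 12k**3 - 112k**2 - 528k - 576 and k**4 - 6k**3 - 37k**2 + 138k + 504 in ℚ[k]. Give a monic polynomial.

Repeated division with remainder:
  4k**4 + 12k**3 - 112k**2 - 528k - 576 = (4)(k**4 - 6k**3 - 37k**2 + 138k + 504) + (36k**3 + 36k**2 - 1080k - 2592)
  k**4 - 6k**3 - 37k**2 + 138k + 504 = ((1/36)k - 7/36)(36k**3 + 36k**2 - 1080k - 2592) + (0)
Last nonzero remainder: 36k**3 + 36k**2 - 1080k - 2592. Dividing through by 36 gives the monic gcd k**3 + k**2 - 30k - 72.

k**3 + k**2 - 30k - 72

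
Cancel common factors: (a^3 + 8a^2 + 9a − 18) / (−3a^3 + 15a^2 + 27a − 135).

Euclidean algorithm in ℚ[a]:
  a^3 + 8a^2 + 9a − 18 = (−1/3)(−3a^3 + 15a^2 + 27a − 135) + (13a^2 + 18a − 63)
  −3a^3 + 15a^2 + 27a − 135 = (−(3/13)a + 249/169)(13a^2 + 18a − 63) + (−(2376/169)a − 7128/169)
  13a^2 + 18a − 63 = (−(2197/2376)a + 1183/792)(−(2376/169)a − 7128/169) + (0)
Last nonzero remainder: −(2376/169)a − 7128/169. Dividing through by −2376/169 gives the monic gcd a + 3.
Cancel a + 3 from numerator and denominator to get the reduced form.

(−a^2 − 5a + 6)/(3a^2 − 24a + 45)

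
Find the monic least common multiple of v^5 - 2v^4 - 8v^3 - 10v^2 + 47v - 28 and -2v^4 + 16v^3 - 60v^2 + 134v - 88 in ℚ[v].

Euclidean algorithm in ℚ[v]:
  v^5 - 2v^4 - 8v^3 - 10v^2 + 47v - 28 = (-(1/2)v - 3)(-2v^4 + 16v^3 - 60v^2 + 134v - 88) + (10v^3 - 123v^2 + 405v - 292)
  -2v^4 + 16v^3 - 60v^2 + 134v - 88 = (-(1/5)v - 43/50)(10v^3 - 123v^2 + 405v - 292) + (-(4239/50)v^2 + (4239/10)v - 8478/25)
  10v^3 - 123v^2 + 405v - 292 = (-(500/4239)v + 3650/4239)(-(4239/50)v^2 + (4239/10)v - 8478/25) + (0)
Last nonzero remainder: -(4239/50)v^2 + (4239/10)v - 8478/25. Dividing through by -4239/50 gives the monic gcd v^2 - 5v + 4.
Then lcm(f, g) = f·g / gcd(f, g); expanding and making the result monic gives the answer.

v^7 - 5v^6 + 9v^5 - 8v^4 - 11v^3 - 279v^2 + 601v - 308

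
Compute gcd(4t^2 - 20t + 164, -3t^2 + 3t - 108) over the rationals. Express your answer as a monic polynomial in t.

Repeated division with remainder:
  4t^2 - 20t + 164 = (-4/3)(-3t^2 + 3t - 108) + (-16t + 20)
  -3t^2 + 3t - 108 = ((3/16)t + 3/64)(-16t + 20) + (-1743/16)
  -16t + 20 = ((256/1743)t - 320/1743)(-1743/16) + (0)
The last nonzero remainder is the constant -1743/16, so the polynomials are coprime and gcd = 1.

1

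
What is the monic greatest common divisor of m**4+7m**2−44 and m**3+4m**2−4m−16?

Apply the Euclidean algorithm:
  m**4+7m**2−44 = (m−4)(m**3+4m**2−4m−16) + (27m**2−108)
  m**3+4m**2−4m−16 = ((1/27)m+4/27)(27m**2−108) + (0)
Last nonzero remainder: 27m**2−108. Dividing through by 27 gives the monic gcd m**2−4.

m**2−4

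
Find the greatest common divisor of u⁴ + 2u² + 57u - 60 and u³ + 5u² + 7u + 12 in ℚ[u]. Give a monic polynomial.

Apply the Euclidean algorithm:
  u⁴ + 2u² + 57u - 60 = (u - 5)(u³ + 5u² + 7u + 12) + (20u² + 80u)
  u³ + 5u² + 7u + 12 = ((1/20)u + 1/20)(20u² + 80u) + (3u + 12)
  20u² + 80u = ((20/3)u)(3u + 12) + (0)
Last nonzero remainder: 3u + 12. Dividing through by 3 gives the monic gcd u + 4.

u + 4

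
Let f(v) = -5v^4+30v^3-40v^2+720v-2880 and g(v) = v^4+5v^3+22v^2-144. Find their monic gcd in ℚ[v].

v^2+4v+24

Apply the Euclidean algorithm:
  -5v^4+30v^3-40v^2+720v-2880 = (-5)(v^4+5v^3+22v^2-144) + (55v^3+70v^2+720v-3600)
  v^4+5v^3+22v^2-144 = ((1/55)v+41/605)(55v^3+70v^2+720v-3600) + ((504/121)v^2+(2016/121)v+12096/121)
  55v^3+70v^2+720v-3600 = ((6655/504)v-3025/84)((504/121)v^2+(2016/121)v+12096/121) + (0)
Last nonzero remainder: (504/121)v^2+(2016/121)v+12096/121. Dividing through by 504/121 gives the monic gcd v^2+4v+24.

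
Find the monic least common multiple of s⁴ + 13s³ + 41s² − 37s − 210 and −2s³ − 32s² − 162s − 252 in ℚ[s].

s⁵ + 19s⁴ + 119s³ + 209s² − 432s − 1260

By polynomial division,
  s⁴ + 13s³ + 41s² − 37s − 210 = (−(1/2)s + 3/2)(−2s³ − 32s² − 162s − 252) + (8s² + 80s + 168)
  −2s³ − 32s² − 162s − 252 = (−(1/4)s − 3/2)(8s² + 80s + 168) + (0)
Last nonzero remainder: 8s² + 80s + 168. Dividing through by 8 gives the monic gcd s² + 10s + 21.
Then lcm(f, g) = f·g / gcd(f, g); expanding and making the result monic gives the answer.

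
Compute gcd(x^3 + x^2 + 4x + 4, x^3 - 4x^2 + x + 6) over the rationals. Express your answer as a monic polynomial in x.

x + 1

Euclidean algorithm in ℚ[x]:
  x^3 + x^2 + 4x + 4 = (x^3 - 4x^2 + x + 6) + (5x^2 + 3x - 2)
  x^3 - 4x^2 + x + 6 = ((1/5)x - 23/25)(5x^2 + 3x - 2) + ((104/25)x + 104/25)
  5x^2 + 3x - 2 = ((125/104)x - 25/52)((104/25)x + 104/25) + (0)
Last nonzero remainder: (104/25)x + 104/25. Dividing through by 104/25 gives the monic gcd x + 1.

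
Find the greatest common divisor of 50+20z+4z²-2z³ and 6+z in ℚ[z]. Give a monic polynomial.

1

By polynomial division,
  -2z³+4z²+20z+50 = (-2z²+16z-76)(z+6) + (506)
  z+6 = ((1/506)z+3/253)(506) + (0)
The last nonzero remainder is the constant 506, so the polynomials are coprime and gcd = 1.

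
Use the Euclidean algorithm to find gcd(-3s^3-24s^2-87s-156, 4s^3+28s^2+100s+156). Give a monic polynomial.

s^2+4s+13

Euclidean algorithm in ℚ[s]:
  -3s^3-24s^2-87s-156 = (-3/4)(4s^3+28s^2+100s+156) + (-3s^2-12s-39)
  4s^3+28s^2+100s+156 = (-(4/3)s-4)(-3s^2-12s-39) + (0)
Last nonzero remainder: -3s^2-12s-39. Dividing through by -3 gives the monic gcd s^2+4s+13.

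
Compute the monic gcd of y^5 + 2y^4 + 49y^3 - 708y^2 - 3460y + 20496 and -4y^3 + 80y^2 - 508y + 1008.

y^2 - 11y + 28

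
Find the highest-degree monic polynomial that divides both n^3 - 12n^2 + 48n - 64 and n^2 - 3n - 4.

Repeated division with remainder:
  n^3 - 12n^2 + 48n - 64 = (n - 9)(n^2 - 3n - 4) + (25n - 100)
  n^2 - 3n - 4 = ((1/25)n + 1/25)(25n - 100) + (0)
Last nonzero remainder: 25n - 100. Dividing through by 25 gives the monic gcd n - 4.

n - 4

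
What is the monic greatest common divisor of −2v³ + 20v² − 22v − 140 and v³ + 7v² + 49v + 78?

v + 2

Repeated division with remainder:
  −2v³ + 20v² − 22v − 140 = (−2)(v³ + 7v² + 49v + 78) + (34v² + 76v + 16)
  v³ + 7v² + 49v + 78 = ((1/34)v + 81/578)(34v² + 76v + 16) + ((10947/289)v + 21894/289)
  34v² + 76v + 16 = ((9826/10947)v + 2312/10947)((10947/289)v + 21894/289) + (0)
Last nonzero remainder: (10947/289)v + 21894/289. Dividing through by 10947/289 gives the monic gcd v + 2.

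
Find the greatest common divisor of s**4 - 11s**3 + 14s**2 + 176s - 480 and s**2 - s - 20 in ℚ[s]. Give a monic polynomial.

s**2 - s - 20

Euclidean algorithm in ℚ[s]:
  s**4 - 11s**3 + 14s**2 + 176s - 480 = (s**2 - 10s + 24)(s**2 - s - 20) + (0)
The last nonzero remainder s**2 - s - 20 is already monic.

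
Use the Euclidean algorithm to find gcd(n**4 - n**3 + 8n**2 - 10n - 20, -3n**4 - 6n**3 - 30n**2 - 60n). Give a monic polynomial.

n**2 + 10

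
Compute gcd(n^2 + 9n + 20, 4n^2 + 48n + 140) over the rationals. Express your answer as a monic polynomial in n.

n + 5

Apply the Euclidean algorithm:
  n^2 + 9n + 20 = (1/4)(4n^2 + 48n + 140) + (−3n − 15)
  4n^2 + 48n + 140 = (−(4/3)n − 28/3)(−3n − 15) + (0)
Last nonzero remainder: −3n − 15. Dividing through by −3 gives the monic gcd n + 5.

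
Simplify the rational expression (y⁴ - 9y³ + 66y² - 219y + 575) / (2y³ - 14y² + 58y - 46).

(y² - 3y + 25)/(2y - 2)

By polynomial division,
  y⁴ - 9y³ + 66y² - 219y + 575 = ((1/2)y - 1)(2y³ - 14y² + 58y - 46) + (23y² - 138y + 529)
  2y³ - 14y² + 58y - 46 = ((2/23)y - 2/23)(23y² - 138y + 529) + (0)
Last nonzero remainder: 23y² - 138y + 529. Dividing through by 23 gives the monic gcd y² - 6y + 23.
Cancel y² - 6y + 23 from numerator and denominator to get the reduced form.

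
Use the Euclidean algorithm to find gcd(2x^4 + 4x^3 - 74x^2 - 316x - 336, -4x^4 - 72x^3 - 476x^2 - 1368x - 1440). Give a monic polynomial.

Apply the Euclidean algorithm:
  2x^4 + 4x^3 - 74x^2 - 316x - 336 = (-1/2)(-4x^4 - 72x^3 - 476x^2 - 1368x - 1440) + (-32x^3 - 312x^2 - 1000x - 1056)
  -4x^4 - 72x^3 - 476x^2 - 1368x - 1440 = ((1/8)x + 33/32)(-32x^3 - 312x^2 - 1000x - 1056) + (-(117/4)x^2 - (819/4)x - 351)
  -32x^3 - 312x^2 - 1000x - 1056 = ((128/117)x + 352/117)(-(117/4)x^2 - (819/4)x - 351) + (0)
Last nonzero remainder: -(117/4)x^2 - (819/4)x - 351. Dividing through by -117/4 gives the monic gcd x^2 + 7x + 12.

x^2 + 7x + 12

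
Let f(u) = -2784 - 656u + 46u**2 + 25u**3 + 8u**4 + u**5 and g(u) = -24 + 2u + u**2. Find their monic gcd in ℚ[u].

-24 + 2u + u**2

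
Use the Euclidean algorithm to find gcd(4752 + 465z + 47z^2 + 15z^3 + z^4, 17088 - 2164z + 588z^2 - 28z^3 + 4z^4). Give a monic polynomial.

48 - 5z + z^2

By polynomial division,
  z^4 + 15z^3 + 47z^2 + 465z + 4752 = (1/4)(4z^4 - 28z^3 + 588z^2 - 2164z + 17088) + (22z^3 - 100z^2 + 1006z + 480)
  4z^4 - 28z^3 + 588z^2 - 2164z + 17088 = ((2/11)z - 54/121)(22z^3 - 100z^2 + 1006z + 480) + ((43616/121)z^2 - (218080/121)z + 2093568/121)
  22z^3 - 100z^2 + 1006z + 480 = ((1331/21808)z + 605/21808)((43616/121)z^2 - (218080/121)z + 2093568/121) + (0)
Last nonzero remainder: (43616/121)z^2 - (218080/121)z + 2093568/121. Dividing through by 43616/121 gives the monic gcd z^2 - 5z + 48.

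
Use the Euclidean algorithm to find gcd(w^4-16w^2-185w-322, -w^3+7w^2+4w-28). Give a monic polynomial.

w^2-5w-14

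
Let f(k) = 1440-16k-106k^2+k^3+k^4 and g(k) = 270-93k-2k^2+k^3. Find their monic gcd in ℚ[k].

-90+k+k^2

Euclidean algorithm in ℚ[k]:
  k^4+k^3-106k^2-16k+1440 = (k+3)(k^3-2k^2-93k+270) + (-7k^2-7k+630)
  k^3-2k^2-93k+270 = (-(1/7)k+3/7)(-7k^2-7k+630) + (0)
Last nonzero remainder: -7k^2-7k+630. Dividing through by -7 gives the monic gcd k^2+k-90.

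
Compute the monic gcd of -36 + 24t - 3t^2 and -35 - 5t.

1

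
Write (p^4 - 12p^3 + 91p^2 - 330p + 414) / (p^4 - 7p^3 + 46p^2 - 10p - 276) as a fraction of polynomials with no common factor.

By polynomial division,
  p^4 - 12p^3 + 91p^2 - 330p + 414 = (p^4 - 7p^3 + 46p^2 - 10p - 276) + (-5p^3 + 45p^2 - 320p + 690)
  p^4 - 7p^3 + 46p^2 - 10p - 276 = (-(1/5)p - 2/5)(-5p^3 + 45p^2 - 320p + 690) + (0)
Last nonzero remainder: -5p^3 + 45p^2 - 320p + 690. Dividing through by -5 gives the monic gcd p^3 - 9p^2 + 64p - 138.
Cancel p^3 - 9p^2 + 64p - 138 from numerator and denominator to get the reduced form.

(p - 3)/(p + 2)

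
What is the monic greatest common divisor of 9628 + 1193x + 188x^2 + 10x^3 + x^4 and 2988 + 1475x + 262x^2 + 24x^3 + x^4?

By polynomial division,
  x^4 + 10x^3 + 188x^2 + 1193x + 9628 = (x^4 + 24x^3 + 262x^2 + 1475x + 2988) + (-14x^3 - 74x^2 - 282x + 6640)
  x^4 + 24x^3 + 262x^2 + 1475x + 2988 = (-(1/14)x - 131/98)(-14x^3 - 74x^2 - 282x + 6640) + ((7004/49)x^2 + (77044/49)x + 581332/49)
  -14x^3 - 74x^2 - 282x + 6640 = (-(343/3502)x + 980/1751)((7004/49)x^2 + (77044/49)x + 581332/49) + (0)
Last nonzero remainder: (7004/49)x^2 + (77044/49)x + 581332/49. Dividing through by 7004/49 gives the monic gcd x^2 + 11x + 83.

83 + 11x + x^2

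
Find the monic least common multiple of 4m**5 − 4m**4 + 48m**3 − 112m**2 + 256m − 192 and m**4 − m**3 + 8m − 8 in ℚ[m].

Apply the Euclidean algorithm:
  4m**5 − 4m**4 + 48m**3 − 112m**2 + 256m − 192 = (4m)(m**4 − m**3 + 8m − 8) + (48m**3 − 144m**2 + 288m − 192)
  m**4 − m**3 + 8m − 8 = ((1/48)m + 1/24)(48m**3 − 144m**2 + 288m − 192) + (0)
Last nonzero remainder: 48m**3 − 144m**2 + 288m − 192. Dividing through by 48 gives the monic gcd m**3 − 3m**2 + 6m − 4.
Then lcm(f, g) = f·g / gcd(f, g); expanding and making the result monic gives the answer.

m**6 + m**5 + 10m**4 − 4m**3 + 8m**2 + 80m − 96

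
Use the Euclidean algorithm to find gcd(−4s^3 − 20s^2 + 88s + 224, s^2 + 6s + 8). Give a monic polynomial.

By polynomial division,
  −4s^3 − 20s^2 + 88s + 224 = (−4s + 4)(s^2 + 6s + 8) + (96s + 192)
  s^2 + 6s + 8 = ((1/96)s + 1/24)(96s + 192) + (0)
Last nonzero remainder: 96s + 192. Dividing through by 96 gives the monic gcd s + 2.

s + 2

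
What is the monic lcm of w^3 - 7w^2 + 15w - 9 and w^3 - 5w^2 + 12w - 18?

w^5 - 9w^4 + 35w^3 - 81w^2 + 108w - 54

Euclidean algorithm in ℚ[w]:
  w^3 - 7w^2 + 15w - 9 = (w^3 - 5w^2 + 12w - 18) + (-2w^2 + 3w + 9)
  w^3 - 5w^2 + 12w - 18 = (-(1/2)w + 7/4)(-2w^2 + 3w + 9) + ((45/4)w - 135/4)
  -2w^2 + 3w + 9 = (-(8/45)w - 4/15)((45/4)w - 135/4) + (0)
Last nonzero remainder: (45/4)w - 135/4. Dividing through by 45/4 gives the monic gcd w - 3.
Then lcm(f, g) = f·g / gcd(f, g); expanding and making the result monic gives the answer.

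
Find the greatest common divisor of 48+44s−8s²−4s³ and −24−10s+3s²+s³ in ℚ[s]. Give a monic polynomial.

−12+s+s²

By polynomial division,
  −4s³−8s²+44s+48 = (−4)(s³+3s²−10s−24) + (4s²+4s−48)
  s³+3s²−10s−24 = ((1/4)s+1/2)(4s²+4s−48) + (0)
Last nonzero remainder: 4s²+4s−48. Dividing through by 4 gives the monic gcd s²+s−12.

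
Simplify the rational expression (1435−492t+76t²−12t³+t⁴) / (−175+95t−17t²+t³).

Euclidean algorithm in ℚ[t]:
  t⁴−12t³+76t²−492t+1435 = (t+5)(t³−17t²+95t−175) + (66t²−792t+2310)
  t³−17t²+95t−175 = ((1/66)t−5/66)(66t²−792t+2310) + (0)
Last nonzero remainder: 66t²−792t+2310. Dividing through by 66 gives the monic gcd t²−12t+35.
Cancel t²−12t+35 from numerator and denominator to get the reduced form.

(41+t²)/(−5+t)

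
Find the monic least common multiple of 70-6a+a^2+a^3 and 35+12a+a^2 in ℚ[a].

By polynomial division,
  a^3+a^2-6a+70 = (a-11)(a^2+12a+35) + (91a+455)
  a^2+12a+35 = ((1/91)a+1/13)(91a+455) + (0)
Last nonzero remainder: 91a+455. Dividing through by 91 gives the monic gcd a+5.
Then lcm(f, g) = f·g / gcd(f, g); expanding and making the result monic gives the answer.

490+28a+a^2+8a^3+a^4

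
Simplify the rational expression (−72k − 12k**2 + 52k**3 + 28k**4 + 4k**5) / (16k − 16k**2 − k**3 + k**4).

(72 + 84k + 32k**2 + 4k**3)/(−16 + k**2)

By polynomial division,
  4k**5 + 28k**4 + 52k**3 − 12k**2 − 72k = (4k + 32)(k**4 − k**3 − 16k**2 + 16k) + (148k**3 + 436k**2 − 584k)
  k**4 − k**3 − 16k**2 + 16k = ((1/148)k − 73/2738)(148k**3 + 436k**2 − 584k) + (−(588/1369)k**2 + (588/1369)k)
  148k**3 + 436k**2 − 584k = (−(50653/147)k − 199874/147)(−(588/1369)k**2 + (588/1369)k) + (0)
Last nonzero remainder: −(588/1369)k**2 + (588/1369)k. Dividing through by −588/1369 gives the monic gcd k**2 − k.
Cancel k**2 − k from numerator and denominator to get the reduced form.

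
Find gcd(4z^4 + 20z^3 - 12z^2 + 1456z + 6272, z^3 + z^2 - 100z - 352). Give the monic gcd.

By polynomial division,
  4z^4 + 20z^3 - 12z^2 + 1456z + 6272 = (4z + 16)(z^3 + z^2 - 100z - 352) + (372z^2 + 4464z + 11904)
  z^3 + z^2 - 100z - 352 = ((1/372)z - 11/372)(372z^2 + 4464z + 11904) + (0)
Last nonzero remainder: 372z^2 + 4464z + 11904. Dividing through by 372 gives the monic gcd z^2 + 12z + 32.

z^2 + 12z + 32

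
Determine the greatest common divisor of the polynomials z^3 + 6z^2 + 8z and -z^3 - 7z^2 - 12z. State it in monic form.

z^2 + 4z

Euclidean algorithm in ℚ[z]:
  z^3 + 6z^2 + 8z = (-1)(-z^3 - 7z^2 - 12z) + (-z^2 - 4z)
  -z^3 - 7z^2 - 12z = (z + 3)(-z^2 - 4z) + (0)
Last nonzero remainder: -z^2 - 4z. Dividing through by -1 gives the monic gcd z^2 + 4z.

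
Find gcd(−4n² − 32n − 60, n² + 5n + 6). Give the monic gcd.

n + 3

Apply the Euclidean algorithm:
  −4n² − 32n − 60 = (−4)(n² + 5n + 6) + (−12n − 36)
  n² + 5n + 6 = (−(1/12)n − 1/6)(−12n − 36) + (0)
Last nonzero remainder: −12n − 36. Dividing through by −12 gives the monic gcd n + 3.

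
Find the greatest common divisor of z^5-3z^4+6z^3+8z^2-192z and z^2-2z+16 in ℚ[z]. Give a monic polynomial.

z^2-2z+16

Euclidean algorithm in ℚ[z]:
  z^5-3z^4+6z^3+8z^2-192z = (z^3-z^2-12z)(z^2-2z+16) + (0)
The last nonzero remainder z^2-2z+16 is already monic.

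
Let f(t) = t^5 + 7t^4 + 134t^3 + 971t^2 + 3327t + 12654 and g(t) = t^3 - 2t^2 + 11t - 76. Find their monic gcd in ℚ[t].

t^2 + 2t + 19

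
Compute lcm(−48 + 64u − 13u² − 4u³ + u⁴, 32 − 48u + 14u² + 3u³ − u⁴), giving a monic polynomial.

96 − 176u + 90u² − 5u³ − 6u⁴ + u⁵

Apply the Euclidean algorithm:
  u⁴ − 4u³ − 13u² + 64u − 48 = (−1)(−u⁴ + 3u³ + 14u² − 48u + 32) + (−u³ + u² + 16u − 16)
  −u⁴ + 3u³ + 14u² − 48u + 32 = (u − 2)(−u³ + u² + 16u − 16) + (0)
Last nonzero remainder: −u³ + u² + 16u − 16. Dividing through by −1 gives the monic gcd u³ − u² − 16u + 16.
Then lcm(f, g) = f·g / gcd(f, g); expanding and making the result monic gives the answer.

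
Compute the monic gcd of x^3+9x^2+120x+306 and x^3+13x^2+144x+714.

x^2+6x+102

Apply the Euclidean algorithm:
  x^3+9x^2+120x+306 = (x^3+13x^2+144x+714) + (-4x^2-24x-408)
  x^3+13x^2+144x+714 = (-(1/4)x-7/4)(-4x^2-24x-408) + (0)
Last nonzero remainder: -4x^2-24x-408. Dividing through by -4 gives the monic gcd x^2+6x+102.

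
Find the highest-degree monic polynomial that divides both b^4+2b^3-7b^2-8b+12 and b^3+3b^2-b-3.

b^2+2b-3

Repeated division with remainder:
  b^4+2b^3-7b^2-8b+12 = (b-1)(b^3+3b^2-b-3) + (-3b^2-6b+9)
  b^3+3b^2-b-3 = (-(1/3)b-1/3)(-3b^2-6b+9) + (0)
Last nonzero remainder: -3b^2-6b+9. Dividing through by -3 gives the monic gcd b^2+2b-3.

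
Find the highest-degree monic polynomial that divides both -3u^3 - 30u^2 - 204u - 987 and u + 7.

Euclidean algorithm in ℚ[u]:
  -3u^3 - 30u^2 - 204u - 987 = (-3u^2 - 9u - 141)(u + 7) + (0)
The last nonzero remainder u + 7 is already monic.

u + 7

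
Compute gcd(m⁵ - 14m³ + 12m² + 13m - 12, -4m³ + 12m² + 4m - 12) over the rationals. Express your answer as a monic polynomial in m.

Repeated division with remainder:
  m⁵ - 14m³ + 12m² + 13m - 12 = (-(1/4)m² - (3/4)m + 1)(-4m³ + 12m² + 4m - 12) + (0)
Last nonzero remainder: -4m³ + 12m² + 4m - 12. Dividing through by -4 gives the monic gcd m³ - 3m² - m + 3.

m³ - 3m² - m + 3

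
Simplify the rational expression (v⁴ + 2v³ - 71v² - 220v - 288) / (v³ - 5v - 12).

(v² - v - 72)/(v - 3)

By polynomial division,
  v⁴ + 2v³ - 71v² - 220v - 288 = (v + 2)(v³ - 5v - 12) + (-66v² - 198v - 264)
  v³ - 5v - 12 = (-(1/66)v + 1/22)(-66v² - 198v - 264) + (0)
Last nonzero remainder: -66v² - 198v - 264. Dividing through by -66 gives the monic gcd v² + 3v + 4.
Cancel v² + 3v + 4 from numerator and denominator to get the reduced form.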